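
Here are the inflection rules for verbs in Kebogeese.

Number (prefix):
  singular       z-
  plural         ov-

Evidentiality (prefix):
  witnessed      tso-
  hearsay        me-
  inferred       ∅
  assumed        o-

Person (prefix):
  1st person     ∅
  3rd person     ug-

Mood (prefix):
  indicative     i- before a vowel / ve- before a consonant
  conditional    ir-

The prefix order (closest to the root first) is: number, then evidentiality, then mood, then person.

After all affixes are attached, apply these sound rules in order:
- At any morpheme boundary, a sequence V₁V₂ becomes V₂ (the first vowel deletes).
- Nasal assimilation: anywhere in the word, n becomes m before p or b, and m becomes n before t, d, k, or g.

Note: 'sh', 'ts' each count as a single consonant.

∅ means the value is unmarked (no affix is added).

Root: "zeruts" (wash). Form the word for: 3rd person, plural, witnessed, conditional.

ugirtsovzeruts

Attach number plural ov- → ovzeruts.
Attach evidentiality witnessed tso- → tsoovzeruts.
Attach mood conditional ir- → irtsoovzeruts.
Attach person 3rd person ug- → ugirtsoovzeruts.
Apply vowel deletion: ugirtsoovzeruts → ugirtsovzeruts.
Nasal assimilation: no change.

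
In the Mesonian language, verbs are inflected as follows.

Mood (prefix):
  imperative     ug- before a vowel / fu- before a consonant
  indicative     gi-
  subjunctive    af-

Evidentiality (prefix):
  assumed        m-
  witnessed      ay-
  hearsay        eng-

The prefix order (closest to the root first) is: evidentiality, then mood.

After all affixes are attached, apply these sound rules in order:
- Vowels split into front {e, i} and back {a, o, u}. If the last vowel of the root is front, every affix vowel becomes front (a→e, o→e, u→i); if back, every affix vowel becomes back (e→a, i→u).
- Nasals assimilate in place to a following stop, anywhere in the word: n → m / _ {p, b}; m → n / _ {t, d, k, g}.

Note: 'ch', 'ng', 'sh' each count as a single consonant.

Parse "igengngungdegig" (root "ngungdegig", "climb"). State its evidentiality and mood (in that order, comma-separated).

hearsay, imperative

Segment: ug-eng-ngungdegig.
evidentiality: eng- → hearsay.
mood: ug/fu- → imperative.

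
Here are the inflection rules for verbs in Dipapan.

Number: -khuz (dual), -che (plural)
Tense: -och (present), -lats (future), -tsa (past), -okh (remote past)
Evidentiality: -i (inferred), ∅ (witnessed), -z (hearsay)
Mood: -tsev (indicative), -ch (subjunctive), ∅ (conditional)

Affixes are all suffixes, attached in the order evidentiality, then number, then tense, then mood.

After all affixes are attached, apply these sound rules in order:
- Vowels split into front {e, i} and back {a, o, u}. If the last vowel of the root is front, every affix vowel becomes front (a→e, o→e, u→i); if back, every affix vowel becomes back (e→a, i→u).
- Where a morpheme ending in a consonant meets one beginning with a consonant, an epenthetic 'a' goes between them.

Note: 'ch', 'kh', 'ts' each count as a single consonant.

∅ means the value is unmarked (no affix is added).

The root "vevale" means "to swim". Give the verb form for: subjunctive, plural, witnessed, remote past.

evidentiality = witnessed: zero marking, form stays vevale.
Attach number plural -che → vevaleche.
Attach tense remote past -okh → vevalecheokh.
Attach mood subjunctive -ch → vevalecheokhch.
Apply vowel harmony: vevalecheokhch → vevalecheekhch.
Apply epenthesis: vevalecheekhch → vevalecheekhach.

vevalecheekhach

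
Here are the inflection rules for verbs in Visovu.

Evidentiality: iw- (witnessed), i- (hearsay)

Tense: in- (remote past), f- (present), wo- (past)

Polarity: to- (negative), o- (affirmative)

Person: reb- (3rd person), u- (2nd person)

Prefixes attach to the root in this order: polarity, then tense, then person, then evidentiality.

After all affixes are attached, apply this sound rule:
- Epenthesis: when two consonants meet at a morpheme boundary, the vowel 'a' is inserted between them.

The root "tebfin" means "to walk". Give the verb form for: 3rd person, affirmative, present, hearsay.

Attach polarity affirmative o- → otebfin.
Attach tense present f- → fotebfin.
Attach person 3rd person reb- → rebfotebfin.
Attach evidentiality hearsay i- → irebfotebfin.
Apply epenthesis: irebfotebfin → irebafotebfin.

irebafotebfin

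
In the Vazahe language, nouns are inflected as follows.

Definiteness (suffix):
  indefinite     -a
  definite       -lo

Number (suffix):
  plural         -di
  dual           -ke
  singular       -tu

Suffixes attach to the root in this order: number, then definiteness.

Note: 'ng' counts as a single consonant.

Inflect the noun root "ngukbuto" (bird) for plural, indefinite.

ngukbutodia

Attach number plural -di → ngukbutodi.
Attach definiteness indefinite -a → ngukbutodia.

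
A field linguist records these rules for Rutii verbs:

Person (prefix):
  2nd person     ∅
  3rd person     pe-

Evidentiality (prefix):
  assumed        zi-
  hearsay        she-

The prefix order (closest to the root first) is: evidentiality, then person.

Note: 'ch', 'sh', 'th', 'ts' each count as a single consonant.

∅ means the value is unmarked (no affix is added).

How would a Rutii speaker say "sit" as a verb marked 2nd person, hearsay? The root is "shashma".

Attach evidentiality hearsay she- → sheshashma.
person = 2nd person: zero marking, form stays sheshashma.

sheshashma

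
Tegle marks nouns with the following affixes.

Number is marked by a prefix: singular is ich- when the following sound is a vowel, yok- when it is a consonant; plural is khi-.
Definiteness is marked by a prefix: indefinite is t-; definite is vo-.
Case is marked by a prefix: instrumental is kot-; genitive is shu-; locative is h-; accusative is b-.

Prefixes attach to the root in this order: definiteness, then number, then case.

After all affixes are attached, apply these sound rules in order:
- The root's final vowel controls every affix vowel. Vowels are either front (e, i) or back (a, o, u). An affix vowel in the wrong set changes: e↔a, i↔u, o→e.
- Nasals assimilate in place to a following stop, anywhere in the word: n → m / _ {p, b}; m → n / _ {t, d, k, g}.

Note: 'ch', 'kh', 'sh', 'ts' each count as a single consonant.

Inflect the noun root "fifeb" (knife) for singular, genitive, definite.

shiyekvefifeb

Attach definiteness definite vo- → vofifeb.
Attach number singular yok- (before consonant 'v') → yokvofifeb.
Attach case genitive shu- → shuyokvofifeb.
Apply vowel harmony: shuyokvofifeb → shiyekvefifeb.
Nasal assimilation: no change.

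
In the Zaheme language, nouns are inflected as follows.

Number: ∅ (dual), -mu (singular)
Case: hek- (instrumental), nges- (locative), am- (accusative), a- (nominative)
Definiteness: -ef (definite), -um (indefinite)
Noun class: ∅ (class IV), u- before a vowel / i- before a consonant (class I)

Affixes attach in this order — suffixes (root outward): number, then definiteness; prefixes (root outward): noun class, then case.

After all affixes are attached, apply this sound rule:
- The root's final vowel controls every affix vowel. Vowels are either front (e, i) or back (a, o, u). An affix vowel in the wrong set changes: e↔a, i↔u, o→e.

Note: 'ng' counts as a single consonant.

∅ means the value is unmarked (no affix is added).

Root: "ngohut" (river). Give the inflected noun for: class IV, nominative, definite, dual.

angohutaf

noun class = class IV: zero marking, form stays ngohut.
Attach case nominative a- → angohut.
number = dual: zero marking, form stays angohut.
Attach definiteness definite -ef → angohutef.
Apply vowel harmony: angohutef → angohutaf.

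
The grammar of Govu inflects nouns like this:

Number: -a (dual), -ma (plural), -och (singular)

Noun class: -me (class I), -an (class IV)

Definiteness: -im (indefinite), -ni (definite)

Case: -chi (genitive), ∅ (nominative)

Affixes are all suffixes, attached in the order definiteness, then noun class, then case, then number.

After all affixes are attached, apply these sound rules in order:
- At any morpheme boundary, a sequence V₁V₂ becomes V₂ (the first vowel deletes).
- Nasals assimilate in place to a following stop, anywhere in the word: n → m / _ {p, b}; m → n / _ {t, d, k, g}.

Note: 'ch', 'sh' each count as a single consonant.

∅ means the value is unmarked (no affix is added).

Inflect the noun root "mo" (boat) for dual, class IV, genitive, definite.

Attach definiteness definite -ni → moni.
Attach noun class class IV -an → monian.
Attach case genitive -chi → monianchi.
Attach number dual -a → monianchia.
Apply vowel deletion: monianchia → monancha.
Nasal assimilation: no change.

monancha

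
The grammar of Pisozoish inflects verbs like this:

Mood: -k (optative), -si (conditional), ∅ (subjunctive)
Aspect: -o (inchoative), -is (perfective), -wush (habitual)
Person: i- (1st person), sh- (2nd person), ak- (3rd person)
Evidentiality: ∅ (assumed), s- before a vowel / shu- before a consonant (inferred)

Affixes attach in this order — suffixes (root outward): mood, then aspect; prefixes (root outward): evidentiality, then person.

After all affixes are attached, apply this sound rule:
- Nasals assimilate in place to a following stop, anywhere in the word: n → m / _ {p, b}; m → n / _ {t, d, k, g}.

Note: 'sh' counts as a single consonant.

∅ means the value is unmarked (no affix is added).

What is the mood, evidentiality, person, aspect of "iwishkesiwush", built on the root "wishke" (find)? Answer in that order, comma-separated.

Segment: i-wishke-si-wush.
mood: -si → conditional.
evidentiality: ∅ → assumed.
person: i- → 1st person.
aspect: -wush → habitual.

conditional, assumed, 1st person, habitual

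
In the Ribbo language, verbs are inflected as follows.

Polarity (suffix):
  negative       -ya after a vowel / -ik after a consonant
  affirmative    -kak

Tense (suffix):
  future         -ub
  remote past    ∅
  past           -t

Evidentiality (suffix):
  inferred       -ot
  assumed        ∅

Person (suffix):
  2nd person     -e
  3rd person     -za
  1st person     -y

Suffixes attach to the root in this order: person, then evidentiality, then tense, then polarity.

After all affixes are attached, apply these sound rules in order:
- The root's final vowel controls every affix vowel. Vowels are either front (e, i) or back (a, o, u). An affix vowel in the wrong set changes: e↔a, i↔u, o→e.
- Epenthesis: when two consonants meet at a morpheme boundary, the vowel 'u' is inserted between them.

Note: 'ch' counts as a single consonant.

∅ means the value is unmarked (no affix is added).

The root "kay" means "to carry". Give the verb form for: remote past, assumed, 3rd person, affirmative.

kayuzakak

Attach person 3rd person -za → kayza.
evidentiality = assumed: zero marking, form stays kayza.
tense = remote past: zero marking, form stays kayza.
Attach polarity affirmative -kak → kayzakak.
Vowel harmony: no change.
Apply epenthesis: kayzakak → kayuzakak.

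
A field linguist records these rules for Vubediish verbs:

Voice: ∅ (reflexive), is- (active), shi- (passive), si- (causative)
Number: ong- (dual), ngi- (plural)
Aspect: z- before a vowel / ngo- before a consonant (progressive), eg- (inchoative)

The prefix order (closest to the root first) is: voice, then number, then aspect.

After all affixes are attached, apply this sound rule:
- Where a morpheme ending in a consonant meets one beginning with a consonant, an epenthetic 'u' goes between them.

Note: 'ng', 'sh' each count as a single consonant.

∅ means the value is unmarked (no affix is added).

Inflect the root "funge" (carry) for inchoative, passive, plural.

egungishifunge

Attach voice passive shi- → shifunge.
Attach number plural ngi- → ngishifunge.
Attach aspect inchoative eg- → egngishifunge.
Apply epenthesis: egngishifunge → egungishifunge.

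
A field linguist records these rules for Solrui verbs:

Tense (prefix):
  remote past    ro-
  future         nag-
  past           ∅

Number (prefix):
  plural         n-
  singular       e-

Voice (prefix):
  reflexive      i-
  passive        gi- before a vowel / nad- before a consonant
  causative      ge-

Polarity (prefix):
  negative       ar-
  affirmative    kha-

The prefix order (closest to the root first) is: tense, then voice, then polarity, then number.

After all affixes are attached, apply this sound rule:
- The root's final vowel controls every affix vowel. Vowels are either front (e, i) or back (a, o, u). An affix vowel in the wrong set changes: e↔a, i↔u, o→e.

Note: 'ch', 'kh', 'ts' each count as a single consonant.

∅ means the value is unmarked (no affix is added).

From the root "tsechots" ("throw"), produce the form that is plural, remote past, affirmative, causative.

nkhagarotsechots

Attach tense remote past ro- → rotsechots.
Attach voice causative ge- → gerotsechots.
Attach polarity affirmative kha- → khagerotsechots.
Attach number plural n- → nkhagerotsechots.
Apply vowel harmony: nkhagerotsechots → nkhagarotsechots.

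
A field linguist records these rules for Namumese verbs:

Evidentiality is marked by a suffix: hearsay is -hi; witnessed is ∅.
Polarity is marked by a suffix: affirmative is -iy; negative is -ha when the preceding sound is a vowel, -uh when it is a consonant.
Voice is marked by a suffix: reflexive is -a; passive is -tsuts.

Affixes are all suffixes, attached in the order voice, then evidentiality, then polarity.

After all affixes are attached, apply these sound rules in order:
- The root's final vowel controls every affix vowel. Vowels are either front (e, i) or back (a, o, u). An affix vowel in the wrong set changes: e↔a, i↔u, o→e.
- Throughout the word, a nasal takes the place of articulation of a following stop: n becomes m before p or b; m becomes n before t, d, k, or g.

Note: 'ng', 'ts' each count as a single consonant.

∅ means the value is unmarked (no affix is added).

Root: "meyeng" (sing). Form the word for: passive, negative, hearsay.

meyengtsitshihe

Attach voice passive -tsuts → meyengtsuts.
Attach evidentiality hearsay -hi → meyengtsutshi.
Attach polarity negative -ha (after vowel 'i') → meyengtsutshiha.
Apply vowel harmony: meyengtsutshiha → meyengtsitshihe.
Nasal assimilation: no change.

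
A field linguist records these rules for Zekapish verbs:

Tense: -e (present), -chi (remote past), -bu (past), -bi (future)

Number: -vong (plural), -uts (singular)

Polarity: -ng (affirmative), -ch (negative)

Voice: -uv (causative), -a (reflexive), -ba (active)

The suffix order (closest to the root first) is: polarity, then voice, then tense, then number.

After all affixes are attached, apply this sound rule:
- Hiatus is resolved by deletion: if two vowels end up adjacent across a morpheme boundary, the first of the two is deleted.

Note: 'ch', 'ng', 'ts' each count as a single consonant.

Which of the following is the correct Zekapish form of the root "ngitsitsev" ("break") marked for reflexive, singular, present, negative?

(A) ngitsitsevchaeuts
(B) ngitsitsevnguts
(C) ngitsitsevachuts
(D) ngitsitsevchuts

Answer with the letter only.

Attach polarity negative -ch → ngitsitsevch.
Attach voice reflexive -a → ngitsitsevcha.
Attach tense present -e → ngitsitsevchae.
Attach number singular -uts → ngitsitsevchaeuts.
Apply vowel deletion: ngitsitsevchaeuts → ngitsitsevchuts.
So the correct form is ngitsitsevchuts, option (D).
(B) ngitsitsevnguts is wrong: it uses affirmative instead of negative for polarity.
(C) ngitsitsevachuts is wrong: it has the affixes in the wrong order.
(A) ngitsitsevchaeuts is wrong: it fails to apply the sound rule(s).

D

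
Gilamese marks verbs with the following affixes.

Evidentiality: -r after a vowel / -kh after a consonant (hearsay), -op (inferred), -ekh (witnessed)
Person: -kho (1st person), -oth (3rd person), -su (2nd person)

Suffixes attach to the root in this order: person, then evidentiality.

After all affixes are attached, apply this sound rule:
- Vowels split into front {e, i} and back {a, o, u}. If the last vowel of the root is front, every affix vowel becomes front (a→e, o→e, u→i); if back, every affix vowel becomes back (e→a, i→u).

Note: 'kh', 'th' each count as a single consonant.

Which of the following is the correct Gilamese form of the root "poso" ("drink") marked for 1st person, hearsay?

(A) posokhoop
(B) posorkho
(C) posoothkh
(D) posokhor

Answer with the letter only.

D

Attach person 1st person -kho → posokho.
Attach evidentiality hearsay -r (after vowel 'o') → posokhor.
Vowel harmony: no change.
So the correct form is posokhor, option (D).
(A) posokhoop is wrong: it uses inferred instead of hearsay for evidentiality.
(C) posoothkh is wrong: it uses 3rd person instead of 1st person for person.
(B) posorkho is wrong: it has the affixes in the wrong order.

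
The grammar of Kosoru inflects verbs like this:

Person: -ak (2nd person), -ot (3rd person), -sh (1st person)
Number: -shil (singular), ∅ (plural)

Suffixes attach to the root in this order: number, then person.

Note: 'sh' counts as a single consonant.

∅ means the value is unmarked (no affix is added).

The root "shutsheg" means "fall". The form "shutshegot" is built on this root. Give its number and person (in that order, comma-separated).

plural, 3rd person

Segment: shutsheg-ot.
number: ∅ → plural.
person: -ot → 3rd person.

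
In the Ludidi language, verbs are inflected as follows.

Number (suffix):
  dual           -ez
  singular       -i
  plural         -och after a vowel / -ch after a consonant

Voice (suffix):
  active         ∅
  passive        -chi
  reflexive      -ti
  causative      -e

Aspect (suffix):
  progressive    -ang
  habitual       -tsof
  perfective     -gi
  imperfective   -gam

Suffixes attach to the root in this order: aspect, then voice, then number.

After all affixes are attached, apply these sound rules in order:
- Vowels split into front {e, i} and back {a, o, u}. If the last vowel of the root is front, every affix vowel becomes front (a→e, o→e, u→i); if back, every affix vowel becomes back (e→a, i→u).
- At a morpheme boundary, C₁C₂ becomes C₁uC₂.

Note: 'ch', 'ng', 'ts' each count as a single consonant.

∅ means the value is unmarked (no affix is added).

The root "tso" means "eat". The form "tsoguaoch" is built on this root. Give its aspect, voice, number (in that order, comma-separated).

Segment: tso-gi-e-och.
aspect: -gi → perfective.
voice: -e → causative.
number: -och/ch → plural.

perfective, causative, plural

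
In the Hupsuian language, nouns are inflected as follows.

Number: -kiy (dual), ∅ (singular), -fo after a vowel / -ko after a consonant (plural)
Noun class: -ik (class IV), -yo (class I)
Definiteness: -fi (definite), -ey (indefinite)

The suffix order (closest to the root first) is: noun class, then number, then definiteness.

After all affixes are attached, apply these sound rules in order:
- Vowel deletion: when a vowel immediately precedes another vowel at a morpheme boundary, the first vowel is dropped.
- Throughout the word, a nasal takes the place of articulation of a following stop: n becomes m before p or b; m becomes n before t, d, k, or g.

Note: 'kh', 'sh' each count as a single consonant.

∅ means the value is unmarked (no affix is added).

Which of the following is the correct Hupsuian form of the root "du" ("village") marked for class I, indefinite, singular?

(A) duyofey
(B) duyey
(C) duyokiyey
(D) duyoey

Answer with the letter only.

B

Attach noun class class I -yo → duyo.
number = singular: zero marking, form stays duyo.
Attach definiteness indefinite -ey → duyoey.
Apply vowel deletion: duyoey → duyey.
Nasal assimilation: no change.
So the correct form is duyey, option (B).
(C) duyokiyey is wrong: it uses dual instead of singular for number.
(A) duyofey is wrong: it uses plural instead of singular for number.
(D) duyoey is wrong: it fails to apply the sound rule(s).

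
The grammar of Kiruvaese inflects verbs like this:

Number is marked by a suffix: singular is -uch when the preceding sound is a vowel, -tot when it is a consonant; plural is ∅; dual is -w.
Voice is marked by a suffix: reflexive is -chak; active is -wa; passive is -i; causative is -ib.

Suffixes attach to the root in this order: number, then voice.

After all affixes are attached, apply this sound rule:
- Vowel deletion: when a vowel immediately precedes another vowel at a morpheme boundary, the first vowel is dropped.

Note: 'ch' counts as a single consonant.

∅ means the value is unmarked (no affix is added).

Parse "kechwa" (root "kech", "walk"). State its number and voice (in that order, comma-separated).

Segment: kech-wa.
number: ∅ → plural.
voice: -wa → active.

plural, active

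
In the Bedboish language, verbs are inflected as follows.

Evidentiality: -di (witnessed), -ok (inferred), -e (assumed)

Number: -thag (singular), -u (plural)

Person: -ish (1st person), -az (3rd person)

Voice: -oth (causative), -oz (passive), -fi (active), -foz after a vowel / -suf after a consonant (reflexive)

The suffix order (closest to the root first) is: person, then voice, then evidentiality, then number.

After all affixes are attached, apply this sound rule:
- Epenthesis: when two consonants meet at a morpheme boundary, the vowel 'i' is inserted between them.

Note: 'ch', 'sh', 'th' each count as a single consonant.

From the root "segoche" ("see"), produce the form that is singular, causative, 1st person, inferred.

Attach person 1st person -ish → segocheish.
Attach voice causative -oth → segocheishoth.
Attach evidentiality inferred -ok → segocheishothok.
Attach number singular -thag → segocheishothokthag.
Apply epenthesis: segocheishothokthag → segocheishothokithag.

segocheishothokithag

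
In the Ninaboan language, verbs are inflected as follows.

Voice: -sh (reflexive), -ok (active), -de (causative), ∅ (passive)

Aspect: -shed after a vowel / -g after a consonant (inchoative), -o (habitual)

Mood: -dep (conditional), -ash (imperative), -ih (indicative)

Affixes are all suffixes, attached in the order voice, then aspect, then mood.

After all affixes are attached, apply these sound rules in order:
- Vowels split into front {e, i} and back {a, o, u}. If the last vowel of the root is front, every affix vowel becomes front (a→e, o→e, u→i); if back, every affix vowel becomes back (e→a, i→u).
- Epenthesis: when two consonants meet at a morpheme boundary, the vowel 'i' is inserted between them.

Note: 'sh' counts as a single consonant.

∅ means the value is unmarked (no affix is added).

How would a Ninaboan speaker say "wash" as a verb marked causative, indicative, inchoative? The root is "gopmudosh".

Attach voice causative -de → gopmudoshde.
Attach aspect inchoative -shed (after vowel 'e') → gopmudoshdeshed.
Attach mood indicative -ih → gopmudoshdeshedih.
Apply vowel harmony: gopmudoshdeshedih → gopmudoshdashaduh.
Apply epenthesis: gopmudoshdashaduh → gopmudoshidashaduh.

gopmudoshidashaduh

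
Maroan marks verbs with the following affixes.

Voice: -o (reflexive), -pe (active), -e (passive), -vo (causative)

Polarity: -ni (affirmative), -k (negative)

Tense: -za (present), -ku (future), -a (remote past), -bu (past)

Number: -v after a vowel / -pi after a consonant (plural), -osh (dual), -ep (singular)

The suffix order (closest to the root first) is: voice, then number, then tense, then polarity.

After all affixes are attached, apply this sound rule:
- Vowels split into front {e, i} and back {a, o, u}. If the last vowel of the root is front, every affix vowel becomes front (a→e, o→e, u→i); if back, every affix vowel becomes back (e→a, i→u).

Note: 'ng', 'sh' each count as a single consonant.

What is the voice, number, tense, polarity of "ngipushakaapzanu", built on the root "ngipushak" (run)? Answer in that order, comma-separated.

passive, singular, present, affirmative

Segment: ngipushak-e-ep-za-ni.
voice: -e → passive.
number: -ep → singular.
tense: -za → present.
polarity: -ni → affirmative.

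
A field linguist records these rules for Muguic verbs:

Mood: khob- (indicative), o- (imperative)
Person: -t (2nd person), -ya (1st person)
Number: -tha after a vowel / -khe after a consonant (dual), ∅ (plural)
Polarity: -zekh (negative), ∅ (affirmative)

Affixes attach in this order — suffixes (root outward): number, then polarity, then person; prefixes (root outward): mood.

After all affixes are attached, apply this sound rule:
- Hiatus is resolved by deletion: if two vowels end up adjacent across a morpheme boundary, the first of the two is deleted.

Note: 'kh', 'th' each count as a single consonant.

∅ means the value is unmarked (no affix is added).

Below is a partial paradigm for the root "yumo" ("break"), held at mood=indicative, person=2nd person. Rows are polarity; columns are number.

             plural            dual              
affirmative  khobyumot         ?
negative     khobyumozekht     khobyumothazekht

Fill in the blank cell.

Attach number dual -tha (after vowel 'o') → yumotha.
Attach mood indicative khob- → khobyumotha.
polarity = affirmative: zero marking, form stays khobyumotha.
Attach person 2nd person -t → khobyumothat.
Vowel deletion: no change.

khobyumothat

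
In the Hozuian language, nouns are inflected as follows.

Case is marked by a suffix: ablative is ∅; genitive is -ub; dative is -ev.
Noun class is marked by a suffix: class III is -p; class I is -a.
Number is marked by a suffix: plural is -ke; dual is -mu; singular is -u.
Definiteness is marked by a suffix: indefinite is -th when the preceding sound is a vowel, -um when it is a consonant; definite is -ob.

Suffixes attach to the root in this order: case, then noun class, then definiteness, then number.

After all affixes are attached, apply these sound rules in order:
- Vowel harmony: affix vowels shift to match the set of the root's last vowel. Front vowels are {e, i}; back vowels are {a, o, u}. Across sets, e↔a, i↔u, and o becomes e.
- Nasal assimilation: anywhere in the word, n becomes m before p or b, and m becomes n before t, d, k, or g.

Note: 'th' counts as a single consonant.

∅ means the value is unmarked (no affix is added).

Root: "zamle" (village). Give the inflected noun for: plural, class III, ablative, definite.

case = ablative: zero marking, form stays zamle.
Attach noun class class III -p → zamlep.
Attach definiteness definite -ob → zamlepob.
Attach number plural -ke → zamlepobke.
Apply vowel harmony: zamlepobke → zamlepebke.
Nasal assimilation: no change.

zamlepebke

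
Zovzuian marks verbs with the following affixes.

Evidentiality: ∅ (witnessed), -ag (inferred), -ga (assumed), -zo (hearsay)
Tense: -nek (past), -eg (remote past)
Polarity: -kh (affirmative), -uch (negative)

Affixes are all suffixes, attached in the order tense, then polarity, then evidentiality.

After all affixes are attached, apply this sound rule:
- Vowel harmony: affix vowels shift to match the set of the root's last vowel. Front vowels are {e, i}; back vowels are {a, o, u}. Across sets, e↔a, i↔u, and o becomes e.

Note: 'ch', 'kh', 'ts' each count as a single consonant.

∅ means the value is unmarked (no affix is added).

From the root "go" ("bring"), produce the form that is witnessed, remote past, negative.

Attach tense remote past -eg → goeg.
Attach polarity negative -uch → goeguch.
evidentiality = witnessed: zero marking, form stays goeguch.
Apply vowel harmony: goeguch → goaguch.

goaguch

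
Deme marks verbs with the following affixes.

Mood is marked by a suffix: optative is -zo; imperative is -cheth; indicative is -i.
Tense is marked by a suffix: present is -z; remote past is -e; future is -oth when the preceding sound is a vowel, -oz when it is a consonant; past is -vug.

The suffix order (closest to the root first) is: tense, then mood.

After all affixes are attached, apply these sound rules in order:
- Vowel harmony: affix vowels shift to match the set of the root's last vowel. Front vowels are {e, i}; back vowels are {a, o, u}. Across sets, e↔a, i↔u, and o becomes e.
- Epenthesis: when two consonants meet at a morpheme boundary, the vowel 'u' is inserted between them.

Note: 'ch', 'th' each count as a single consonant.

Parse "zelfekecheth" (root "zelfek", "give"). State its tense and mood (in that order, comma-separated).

remote past, imperative

Segment: zelfek-e-cheth.
tense: -e → remote past.
mood: -cheth → imperative.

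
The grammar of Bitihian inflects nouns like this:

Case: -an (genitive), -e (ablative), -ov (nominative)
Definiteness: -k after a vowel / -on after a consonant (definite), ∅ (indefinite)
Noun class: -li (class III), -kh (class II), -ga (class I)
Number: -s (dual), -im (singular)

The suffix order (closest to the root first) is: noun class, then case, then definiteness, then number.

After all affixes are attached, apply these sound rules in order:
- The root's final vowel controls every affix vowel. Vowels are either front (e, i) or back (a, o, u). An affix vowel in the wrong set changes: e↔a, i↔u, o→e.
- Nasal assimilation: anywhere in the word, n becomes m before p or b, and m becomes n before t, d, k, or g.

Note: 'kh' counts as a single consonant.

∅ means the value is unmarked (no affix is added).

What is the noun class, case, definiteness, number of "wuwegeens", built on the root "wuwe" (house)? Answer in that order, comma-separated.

Segment: wuwe-ga-an-s.
noun class: -ga → class I.
case: -an → genitive.
definiteness: ∅ → indefinite.
number: -s → dual.

class I, genitive, indefinite, dual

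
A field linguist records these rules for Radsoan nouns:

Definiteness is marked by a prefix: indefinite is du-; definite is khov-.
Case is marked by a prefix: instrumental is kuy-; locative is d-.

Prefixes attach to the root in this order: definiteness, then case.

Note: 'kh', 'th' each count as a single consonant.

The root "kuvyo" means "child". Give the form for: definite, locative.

Attach definiteness definite khov- → khovkuvyo.
Attach case locative d- → dkhovkuvyo.

dkhovkuvyo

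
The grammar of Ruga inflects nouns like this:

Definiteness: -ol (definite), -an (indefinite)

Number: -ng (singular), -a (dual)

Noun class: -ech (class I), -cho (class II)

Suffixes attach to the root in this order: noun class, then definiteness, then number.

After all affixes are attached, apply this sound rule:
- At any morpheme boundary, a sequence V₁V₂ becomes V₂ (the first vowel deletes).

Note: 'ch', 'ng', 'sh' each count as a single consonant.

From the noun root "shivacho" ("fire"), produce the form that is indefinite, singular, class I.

Attach noun class class I -ech → shivachoech.
Attach definiteness indefinite -an → shivachoechan.
Attach number singular -ng → shivachoechanng.
Apply vowel deletion: shivachoechanng → shivachechanng.

shivachechanng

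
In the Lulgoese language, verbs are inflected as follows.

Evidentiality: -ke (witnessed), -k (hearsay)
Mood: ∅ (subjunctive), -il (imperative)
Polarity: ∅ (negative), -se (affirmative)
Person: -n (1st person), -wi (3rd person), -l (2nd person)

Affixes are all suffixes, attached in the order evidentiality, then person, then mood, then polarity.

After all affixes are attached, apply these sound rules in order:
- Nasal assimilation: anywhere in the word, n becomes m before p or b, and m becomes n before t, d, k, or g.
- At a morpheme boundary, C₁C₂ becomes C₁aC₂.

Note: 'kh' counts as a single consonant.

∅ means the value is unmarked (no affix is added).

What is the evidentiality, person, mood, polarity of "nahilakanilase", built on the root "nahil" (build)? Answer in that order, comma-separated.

Segment: nahil-k-n-il-se.
evidentiality: -k → hearsay.
person: -n → 1st person.
mood: -il → imperative.
polarity: -se → affirmative.

hearsay, 1st person, imperative, affirmative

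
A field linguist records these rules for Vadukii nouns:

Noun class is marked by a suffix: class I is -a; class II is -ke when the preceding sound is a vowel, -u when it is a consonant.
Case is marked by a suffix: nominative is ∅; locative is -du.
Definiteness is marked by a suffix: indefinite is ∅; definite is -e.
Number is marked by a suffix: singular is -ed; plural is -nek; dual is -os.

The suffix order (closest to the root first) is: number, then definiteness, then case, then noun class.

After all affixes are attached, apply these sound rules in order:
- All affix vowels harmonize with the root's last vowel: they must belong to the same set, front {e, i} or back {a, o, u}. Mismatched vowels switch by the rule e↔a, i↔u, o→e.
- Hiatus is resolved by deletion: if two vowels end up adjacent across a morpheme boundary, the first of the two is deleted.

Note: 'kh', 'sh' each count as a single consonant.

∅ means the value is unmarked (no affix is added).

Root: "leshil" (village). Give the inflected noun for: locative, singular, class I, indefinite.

leshiledde

Attach number singular -ed → leshiled.
definiteness = indefinite: zero marking, form stays leshiled.
Attach case locative -du → leshileddu.
Attach noun class class I -a → leshileddua.
Apply vowel harmony: leshileddua → leshileddie.
Apply vowel deletion: leshileddie → leshiledde.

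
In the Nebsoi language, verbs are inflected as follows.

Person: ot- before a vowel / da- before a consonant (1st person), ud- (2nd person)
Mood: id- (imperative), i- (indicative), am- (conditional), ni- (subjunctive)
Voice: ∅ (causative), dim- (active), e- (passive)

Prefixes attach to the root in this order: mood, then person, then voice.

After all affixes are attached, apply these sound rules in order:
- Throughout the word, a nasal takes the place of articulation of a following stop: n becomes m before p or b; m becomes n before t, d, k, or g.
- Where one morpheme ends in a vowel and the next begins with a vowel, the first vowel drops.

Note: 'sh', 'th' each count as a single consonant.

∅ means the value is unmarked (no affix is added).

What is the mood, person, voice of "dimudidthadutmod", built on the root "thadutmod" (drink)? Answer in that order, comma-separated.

Segment: dim-ud-id-thadutmod.
mood: id- → imperative.
person: ud- → 2nd person.
voice: dim- → active.

imperative, 2nd person, active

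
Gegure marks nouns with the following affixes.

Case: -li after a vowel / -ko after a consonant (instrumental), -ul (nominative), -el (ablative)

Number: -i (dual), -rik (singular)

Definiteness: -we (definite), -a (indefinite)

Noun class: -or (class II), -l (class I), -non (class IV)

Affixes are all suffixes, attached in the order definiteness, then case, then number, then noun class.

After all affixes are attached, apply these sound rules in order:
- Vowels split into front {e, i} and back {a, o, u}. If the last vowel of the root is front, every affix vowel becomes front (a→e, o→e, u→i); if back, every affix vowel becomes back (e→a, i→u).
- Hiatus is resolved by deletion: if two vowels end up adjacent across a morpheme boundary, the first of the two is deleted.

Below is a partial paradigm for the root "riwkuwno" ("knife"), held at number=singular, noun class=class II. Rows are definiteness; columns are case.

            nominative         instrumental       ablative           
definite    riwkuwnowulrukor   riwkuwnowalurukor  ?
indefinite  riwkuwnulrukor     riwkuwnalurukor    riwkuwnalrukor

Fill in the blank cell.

Attach definiteness definite -we → riwkuwnowe.
Attach case ablative -el → riwkuwnoweel.
Attach number singular -rik → riwkuwnoweelrik.
Attach noun class class II -or → riwkuwnoweelrikor.
Apply vowel harmony: riwkuwnoweelrikor → riwkuwnowaalrukor.
Apply vowel deletion: riwkuwnowaalrukor → riwkuwnowalrukor.

riwkuwnowalrukor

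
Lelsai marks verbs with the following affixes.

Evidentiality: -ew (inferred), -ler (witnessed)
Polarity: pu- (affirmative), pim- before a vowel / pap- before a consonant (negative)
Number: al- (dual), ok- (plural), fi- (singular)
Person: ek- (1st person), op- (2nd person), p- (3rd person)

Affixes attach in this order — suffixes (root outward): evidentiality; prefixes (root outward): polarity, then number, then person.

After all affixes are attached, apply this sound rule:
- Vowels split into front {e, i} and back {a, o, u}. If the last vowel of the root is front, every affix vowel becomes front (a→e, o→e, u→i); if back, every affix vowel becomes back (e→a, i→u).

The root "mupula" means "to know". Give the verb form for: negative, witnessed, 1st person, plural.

Attach polarity negative pap- (before consonant 'm') → papmupula.
Attach number plural ok- → okpapmupula.
Attach evidentiality witnessed -ler → okpapmupulaler.
Attach person 1st person ek- → ekokpapmupulaler.
Apply vowel harmony: ekokpapmupulaler → akokpapmupulalar.

akokpapmupulalar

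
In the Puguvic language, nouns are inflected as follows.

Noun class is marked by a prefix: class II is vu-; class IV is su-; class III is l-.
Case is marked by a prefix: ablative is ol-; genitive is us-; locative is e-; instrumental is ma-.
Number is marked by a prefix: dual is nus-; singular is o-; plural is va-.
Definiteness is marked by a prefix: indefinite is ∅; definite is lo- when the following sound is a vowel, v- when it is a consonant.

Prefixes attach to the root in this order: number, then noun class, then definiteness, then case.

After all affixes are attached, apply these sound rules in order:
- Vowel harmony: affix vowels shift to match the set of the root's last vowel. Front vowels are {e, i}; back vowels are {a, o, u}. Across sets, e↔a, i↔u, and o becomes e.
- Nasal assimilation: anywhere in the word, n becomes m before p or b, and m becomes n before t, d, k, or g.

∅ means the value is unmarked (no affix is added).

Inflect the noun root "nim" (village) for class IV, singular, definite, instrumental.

Attach number singular o- → onim.
Attach noun class class IV su- → suonim.
Attach definiteness definite v- (before consonant 's') → vsuonim.
Attach case instrumental ma- → mavsuonim.
Apply vowel harmony: mavsuonim → mevsienim.
Nasal assimilation: no change.

mevsienim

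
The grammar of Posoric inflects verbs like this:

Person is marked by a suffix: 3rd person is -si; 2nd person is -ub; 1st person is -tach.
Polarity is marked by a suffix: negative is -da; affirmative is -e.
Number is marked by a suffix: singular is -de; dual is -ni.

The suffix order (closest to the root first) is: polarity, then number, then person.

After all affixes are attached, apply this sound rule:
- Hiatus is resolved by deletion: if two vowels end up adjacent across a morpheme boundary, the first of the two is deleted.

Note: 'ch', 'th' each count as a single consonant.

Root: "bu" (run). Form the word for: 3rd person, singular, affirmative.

bedesi

Attach polarity affirmative -e → bue.
Attach number singular -de → buede.
Attach person 3rd person -si → buedesi.
Apply vowel deletion: buedesi → bedesi.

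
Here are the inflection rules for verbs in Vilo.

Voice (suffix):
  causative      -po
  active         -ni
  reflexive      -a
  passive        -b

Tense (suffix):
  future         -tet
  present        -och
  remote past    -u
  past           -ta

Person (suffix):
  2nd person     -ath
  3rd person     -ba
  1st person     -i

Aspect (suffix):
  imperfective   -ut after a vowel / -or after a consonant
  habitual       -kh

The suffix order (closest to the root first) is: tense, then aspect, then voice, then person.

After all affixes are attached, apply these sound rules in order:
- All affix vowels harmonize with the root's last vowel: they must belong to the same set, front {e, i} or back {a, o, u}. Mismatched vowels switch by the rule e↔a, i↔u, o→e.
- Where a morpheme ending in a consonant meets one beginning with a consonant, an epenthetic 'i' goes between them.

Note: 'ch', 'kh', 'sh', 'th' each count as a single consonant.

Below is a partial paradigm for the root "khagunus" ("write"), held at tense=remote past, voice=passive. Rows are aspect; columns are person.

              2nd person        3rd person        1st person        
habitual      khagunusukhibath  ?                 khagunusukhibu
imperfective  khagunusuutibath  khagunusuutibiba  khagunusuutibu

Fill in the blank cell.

Attach tense remote past -u → khagunusu.
Attach aspect habitual -kh → khagunusukh.
Attach voice passive -b → khagunusukhb.
Attach person 3rd person -ba → khagunusukhbba.
Vowel harmony: no change.
Apply epenthesis: khagunusukhbba → khagunusukhibiba.

khagunusukhibiba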